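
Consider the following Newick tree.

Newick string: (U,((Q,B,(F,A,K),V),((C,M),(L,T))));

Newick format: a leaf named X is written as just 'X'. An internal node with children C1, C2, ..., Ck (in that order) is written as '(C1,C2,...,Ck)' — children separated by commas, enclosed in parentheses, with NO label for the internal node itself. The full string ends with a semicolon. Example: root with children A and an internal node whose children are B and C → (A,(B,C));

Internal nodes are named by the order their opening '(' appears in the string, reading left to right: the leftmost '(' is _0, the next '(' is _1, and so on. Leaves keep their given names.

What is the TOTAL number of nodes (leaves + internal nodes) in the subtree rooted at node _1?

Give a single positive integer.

Newick: (U,((Q,B,(F,A,K),V),((C,M),(L,T))));
Locate _1: it is the '(' at position 3 (the 2nd '(' reading left to right).
Query: subtree rooted at _1
_1: subtree_size = 1 + 15
  _2: subtree_size = 1 + 7
    Q: subtree_size = 1 + 0
    B: subtree_size = 1 + 0
    _3: subtree_size = 1 + 3
      F: subtree_size = 1 + 0
      A: subtree_size = 1 + 0
      K: subtree_size = 1 + 0
    V: subtree_size = 1 + 0
  _4: subtree_size = 1 + 6
    _5: subtree_size = 1 + 2
      C: subtree_size = 1 + 0
      M: subtree_size = 1 + 0
    _6: subtree_size = 1 + 2
      L: subtree_size = 1 + 0
      T: subtree_size = 1 + 0
Total subtree size of _1: 16

Answer: 16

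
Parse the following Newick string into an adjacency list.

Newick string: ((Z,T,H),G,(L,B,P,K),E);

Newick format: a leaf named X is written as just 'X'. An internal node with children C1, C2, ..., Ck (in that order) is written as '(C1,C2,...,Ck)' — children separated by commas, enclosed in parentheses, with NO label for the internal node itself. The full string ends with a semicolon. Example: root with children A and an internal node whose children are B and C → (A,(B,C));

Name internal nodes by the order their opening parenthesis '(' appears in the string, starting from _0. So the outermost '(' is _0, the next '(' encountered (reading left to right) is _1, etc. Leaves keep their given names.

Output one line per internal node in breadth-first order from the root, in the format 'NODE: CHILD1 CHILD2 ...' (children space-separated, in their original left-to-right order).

Answer: _0: _1 G _2 E
_1: Z T H
_2: L B P K

Derivation:
Input: ((Z,T,H),G,(L,B,P,K),E);
Scanning left-to-right, naming '(' by encounter order:
  pos 0: '(' -> open internal node _0 (depth 1)
  pos 1: '(' -> open internal node _1 (depth 2)
  pos 7: ')' -> close internal node _1 (now at depth 1)
  pos 11: '(' -> open internal node _2 (depth 2)
  pos 19: ')' -> close internal node _2 (now at depth 1)
  pos 22: ')' -> close internal node _0 (now at depth 0)
Total internal nodes: 3
BFS adjacency from root:
  _0: _1 G _2 E
  _1: Z T H
  _2: L B P K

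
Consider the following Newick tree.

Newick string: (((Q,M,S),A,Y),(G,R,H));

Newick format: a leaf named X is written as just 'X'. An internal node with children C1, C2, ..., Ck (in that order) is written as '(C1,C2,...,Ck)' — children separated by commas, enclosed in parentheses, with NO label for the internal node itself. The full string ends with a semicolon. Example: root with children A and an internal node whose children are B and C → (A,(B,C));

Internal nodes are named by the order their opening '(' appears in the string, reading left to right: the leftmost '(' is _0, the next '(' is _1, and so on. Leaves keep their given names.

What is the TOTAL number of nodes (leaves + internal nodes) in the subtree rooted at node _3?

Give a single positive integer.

Newick: (((Q,M,S),A,Y),(G,R,H));
Locate _3: it is the '(' at position 15 (the 4th '(' reading left to right).
Query: subtree rooted at _3
_3: subtree_size = 1 + 3
  G: subtree_size = 1 + 0
  R: subtree_size = 1 + 0
  H: subtree_size = 1 + 0
Total subtree size of _3: 4

Answer: 4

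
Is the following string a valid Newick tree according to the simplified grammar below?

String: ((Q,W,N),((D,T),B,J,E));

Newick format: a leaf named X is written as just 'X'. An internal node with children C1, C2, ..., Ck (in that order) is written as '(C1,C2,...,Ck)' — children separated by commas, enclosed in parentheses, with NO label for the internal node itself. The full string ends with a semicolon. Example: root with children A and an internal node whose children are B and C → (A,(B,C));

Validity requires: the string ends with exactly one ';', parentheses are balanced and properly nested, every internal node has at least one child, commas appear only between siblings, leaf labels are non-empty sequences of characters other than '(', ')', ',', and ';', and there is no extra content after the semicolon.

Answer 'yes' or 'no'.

Input: ((Q,W,N),((D,T),B,J,E));
Paren balance: 4 '(' vs 4 ')' OK
Ends with single ';': True
Full parse: OK
Valid: True

Answer: yes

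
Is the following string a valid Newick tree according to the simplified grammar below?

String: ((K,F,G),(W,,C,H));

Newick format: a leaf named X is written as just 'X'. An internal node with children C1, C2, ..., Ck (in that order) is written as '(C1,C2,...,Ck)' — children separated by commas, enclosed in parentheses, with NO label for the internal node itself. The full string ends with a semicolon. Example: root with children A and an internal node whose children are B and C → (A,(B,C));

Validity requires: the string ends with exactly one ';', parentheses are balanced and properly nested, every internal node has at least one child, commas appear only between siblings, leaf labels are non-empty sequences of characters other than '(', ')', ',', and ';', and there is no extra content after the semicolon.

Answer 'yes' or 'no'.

Answer: no

Derivation:
Input: ((K,F,G),(W,,C,H));
Paren balance: 3 '(' vs 3 ')' OK
Ends with single ';': True
Full parse: FAILS (empty leaf label at pos 12)
Valid: False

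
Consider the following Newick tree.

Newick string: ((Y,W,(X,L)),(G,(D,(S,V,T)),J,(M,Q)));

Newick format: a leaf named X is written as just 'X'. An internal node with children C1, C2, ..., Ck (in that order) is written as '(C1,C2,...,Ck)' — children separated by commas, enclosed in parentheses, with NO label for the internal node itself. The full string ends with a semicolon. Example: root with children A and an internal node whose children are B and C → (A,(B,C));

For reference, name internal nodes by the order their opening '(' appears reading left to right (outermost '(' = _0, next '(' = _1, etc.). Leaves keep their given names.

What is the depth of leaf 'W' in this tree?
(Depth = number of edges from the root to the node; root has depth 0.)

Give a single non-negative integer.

Answer: 2

Derivation:
Newick: ((Y,W,(X,L)),(G,(D,(S,V,T)),J,(M,Q)));
Naming internals by '(' encounter order: outermost '(' = _0, next = _1, ...
Query node: W
Path from root: _0 -> _1 -> W
Depth of W: 2 (number of edges from root)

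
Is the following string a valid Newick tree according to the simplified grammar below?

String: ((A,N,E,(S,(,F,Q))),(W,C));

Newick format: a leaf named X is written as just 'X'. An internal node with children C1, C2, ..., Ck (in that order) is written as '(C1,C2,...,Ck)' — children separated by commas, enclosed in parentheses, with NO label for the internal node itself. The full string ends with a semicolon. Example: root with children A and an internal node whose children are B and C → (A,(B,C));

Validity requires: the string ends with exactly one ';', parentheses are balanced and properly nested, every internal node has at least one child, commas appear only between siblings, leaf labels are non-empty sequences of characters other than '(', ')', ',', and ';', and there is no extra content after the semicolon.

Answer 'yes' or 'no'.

Answer: no

Derivation:
Input: ((A,N,E,(S,(,F,Q))),(W,C));
Paren balance: 5 '(' vs 5 ')' OK
Ends with single ';': True
Full parse: FAILS (empty leaf label at pos 12)
Valid: False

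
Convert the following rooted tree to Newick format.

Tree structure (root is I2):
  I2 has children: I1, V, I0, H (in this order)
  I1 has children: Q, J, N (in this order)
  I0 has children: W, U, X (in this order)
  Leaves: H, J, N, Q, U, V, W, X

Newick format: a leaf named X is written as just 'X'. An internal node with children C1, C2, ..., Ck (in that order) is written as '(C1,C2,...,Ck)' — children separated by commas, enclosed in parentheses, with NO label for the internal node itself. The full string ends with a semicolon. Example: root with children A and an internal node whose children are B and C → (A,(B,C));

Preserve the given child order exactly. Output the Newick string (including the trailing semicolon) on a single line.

Answer: ((Q,J,N),V,(W,U,X),H);

Derivation:
internal I2 with children ['I1', 'V', 'I0', 'H']
  internal I1 with children ['Q', 'J', 'N']
    leaf 'Q' → 'Q'
    leaf 'J' → 'J'
    leaf 'N' → 'N'
  → '(Q,J,N)'
  leaf 'V' → 'V'
  internal I0 with children ['W', 'U', 'X']
    leaf 'W' → 'W'
    leaf 'U' → 'U'
    leaf 'X' → 'X'
  → '(W,U,X)'
  leaf 'H' → 'H'
→ '((Q,J,N),V,(W,U,X),H)'
Final: ((Q,J,N),V,(W,U,X),H);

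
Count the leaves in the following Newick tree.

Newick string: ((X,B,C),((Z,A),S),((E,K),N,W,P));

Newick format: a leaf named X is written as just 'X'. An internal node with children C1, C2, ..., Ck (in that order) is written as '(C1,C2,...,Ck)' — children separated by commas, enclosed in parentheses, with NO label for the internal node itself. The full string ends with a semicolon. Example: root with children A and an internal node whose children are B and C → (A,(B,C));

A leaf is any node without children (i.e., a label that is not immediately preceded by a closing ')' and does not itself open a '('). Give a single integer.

Newick: ((X,B,C),((Z,A),S),((E,K),N,W,P));
Scan left-to-right; a leaf is any maximal label run not followed by '(':
  pos 2: leaf 'X' → count = 1
  pos 4: leaf 'B' → count = 2
  pos 6: leaf 'C' → count = 3
  pos 11: leaf 'Z' → count = 4
  pos 13: leaf 'A' → count = 5
  pos 16: leaf 'S' → count = 6
  pos 21: leaf 'E' → count = 7
  pos 23: leaf 'K' → count = 8
  pos 26: leaf 'N' → count = 9
  pos 28: leaf 'W' → count = 10
  pos 30: leaf 'P' → count = 11
Total leaves: 11

Answer: 11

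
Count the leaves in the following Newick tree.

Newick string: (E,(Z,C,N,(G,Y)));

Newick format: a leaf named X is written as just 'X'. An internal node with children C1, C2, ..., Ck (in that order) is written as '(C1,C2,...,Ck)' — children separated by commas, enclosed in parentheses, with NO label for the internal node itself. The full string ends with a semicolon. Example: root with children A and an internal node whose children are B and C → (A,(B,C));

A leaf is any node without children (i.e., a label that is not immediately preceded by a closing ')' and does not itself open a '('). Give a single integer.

Newick: (E,(Z,C,N,(G,Y)));
Scan left-to-right; a leaf is any maximal label run not followed by '(':
  pos 1: leaf 'E' → count = 1
  pos 4: leaf 'Z' → count = 2
  pos 6: leaf 'C' → count = 3
  pos 8: leaf 'N' → count = 4
  pos 11: leaf 'G' → count = 5
  pos 13: leaf 'Y' → count = 6
Total leaves: 6

Answer: 6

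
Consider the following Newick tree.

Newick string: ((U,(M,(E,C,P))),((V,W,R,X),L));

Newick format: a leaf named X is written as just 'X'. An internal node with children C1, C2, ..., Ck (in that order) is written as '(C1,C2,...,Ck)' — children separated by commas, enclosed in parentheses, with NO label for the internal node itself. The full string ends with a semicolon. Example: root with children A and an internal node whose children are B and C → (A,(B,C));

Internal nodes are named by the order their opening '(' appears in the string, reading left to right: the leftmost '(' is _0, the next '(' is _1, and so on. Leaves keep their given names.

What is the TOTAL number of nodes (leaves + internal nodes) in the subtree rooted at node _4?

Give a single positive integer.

Answer: 7

Derivation:
Newick: ((U,(M,(E,C,P))),((V,W,R,X),L));
Locate _4: it is the '(' at position 17 (the 5th '(' reading left to right).
Query: subtree rooted at _4
_4: subtree_size = 1 + 6
  _5: subtree_size = 1 + 4
    V: subtree_size = 1 + 0
    W: subtree_size = 1 + 0
    R: subtree_size = 1 + 0
    X: subtree_size = 1 + 0
  L: subtree_size = 1 + 0
Total subtree size of _4: 7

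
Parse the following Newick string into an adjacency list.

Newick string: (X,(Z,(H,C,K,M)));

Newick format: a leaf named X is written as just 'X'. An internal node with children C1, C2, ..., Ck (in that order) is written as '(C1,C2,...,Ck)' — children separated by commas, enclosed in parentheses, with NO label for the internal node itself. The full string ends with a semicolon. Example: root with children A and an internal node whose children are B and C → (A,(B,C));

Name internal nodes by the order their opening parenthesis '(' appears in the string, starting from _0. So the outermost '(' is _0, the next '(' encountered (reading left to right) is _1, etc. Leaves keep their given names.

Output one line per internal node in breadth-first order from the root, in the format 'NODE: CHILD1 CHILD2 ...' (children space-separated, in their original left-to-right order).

Input: (X,(Z,(H,C,K,M)));
Scanning left-to-right, naming '(' by encounter order:
  pos 0: '(' -> open internal node _0 (depth 1)
  pos 3: '(' -> open internal node _1 (depth 2)
  pos 6: '(' -> open internal node _2 (depth 3)
  pos 14: ')' -> close internal node _2 (now at depth 2)
  pos 15: ')' -> close internal node _1 (now at depth 1)
  pos 16: ')' -> close internal node _0 (now at depth 0)
Total internal nodes: 3
BFS adjacency from root:
  _0: X _1
  _1: Z _2
  _2: H C K M

Answer: _0: X _1
_1: Z _2
_2: H C K M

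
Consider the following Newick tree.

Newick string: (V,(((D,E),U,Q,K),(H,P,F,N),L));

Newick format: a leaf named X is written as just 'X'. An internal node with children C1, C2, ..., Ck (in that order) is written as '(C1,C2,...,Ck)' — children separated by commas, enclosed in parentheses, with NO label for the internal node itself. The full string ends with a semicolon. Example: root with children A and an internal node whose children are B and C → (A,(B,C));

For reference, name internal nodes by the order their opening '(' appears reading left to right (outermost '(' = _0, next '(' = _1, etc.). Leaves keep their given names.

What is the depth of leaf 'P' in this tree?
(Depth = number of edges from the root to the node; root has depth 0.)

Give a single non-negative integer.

Answer: 3

Derivation:
Newick: (V,(((D,E),U,Q,K),(H,P,F,N),L));
Naming internals by '(' encounter order: outermost '(' = _0, next = _1, ...
Query node: P
Path from root: _0 -> _1 -> _4 -> P
Depth of P: 3 (number of edges from root)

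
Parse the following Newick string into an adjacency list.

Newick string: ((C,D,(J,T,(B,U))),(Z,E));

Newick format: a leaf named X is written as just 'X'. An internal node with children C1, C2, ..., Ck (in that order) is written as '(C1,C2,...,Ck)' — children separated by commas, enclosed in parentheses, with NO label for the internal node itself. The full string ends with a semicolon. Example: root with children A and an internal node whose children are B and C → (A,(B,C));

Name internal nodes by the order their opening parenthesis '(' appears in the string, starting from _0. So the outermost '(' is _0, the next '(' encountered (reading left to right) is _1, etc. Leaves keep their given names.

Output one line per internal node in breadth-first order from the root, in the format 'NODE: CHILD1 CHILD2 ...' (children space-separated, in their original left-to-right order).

Input: ((C,D,(J,T,(B,U))),(Z,E));
Scanning left-to-right, naming '(' by encounter order:
  pos 0: '(' -> open internal node _0 (depth 1)
  pos 1: '(' -> open internal node _1 (depth 2)
  pos 6: '(' -> open internal node _2 (depth 3)
  pos 11: '(' -> open internal node _3 (depth 4)
  pos 15: ')' -> close internal node _3 (now at depth 3)
  pos 16: ')' -> close internal node _2 (now at depth 2)
  pos 17: ')' -> close internal node _1 (now at depth 1)
  pos 19: '(' -> open internal node _4 (depth 2)
  pos 23: ')' -> close internal node _4 (now at depth 1)
  pos 24: ')' -> close internal node _0 (now at depth 0)
Total internal nodes: 5
BFS adjacency from root:
  _0: _1 _4
  _1: C D _2
  _4: Z E
  _2: J T _3
  _3: B U

Answer: _0: _1 _4
_1: C D _2
_4: Z E
_2: J T _3
_3: B U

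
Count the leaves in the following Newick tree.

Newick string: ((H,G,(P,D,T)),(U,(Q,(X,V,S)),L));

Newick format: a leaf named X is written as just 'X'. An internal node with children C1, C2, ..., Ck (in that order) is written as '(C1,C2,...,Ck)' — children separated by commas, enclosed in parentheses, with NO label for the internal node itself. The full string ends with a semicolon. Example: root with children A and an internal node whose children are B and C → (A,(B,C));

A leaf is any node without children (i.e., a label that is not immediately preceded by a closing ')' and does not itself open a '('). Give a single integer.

Newick: ((H,G,(P,D,T)),(U,(Q,(X,V,S)),L));
Scan left-to-right; a leaf is any maximal label run not followed by '(':
  pos 2: leaf 'H' → count = 1
  pos 4: leaf 'G' → count = 2
  pos 7: leaf 'P' → count = 3
  pos 9: leaf 'D' → count = 4
  pos 11: leaf 'T' → count = 5
  pos 16: leaf 'U' → count = 6
  pos 19: leaf 'Q' → count = 7
  pos 22: leaf 'X' → count = 8
  pos 24: leaf 'V' → count = 9
  pos 26: leaf 'S' → count = 10
  pos 30: leaf 'L' → count = 11
Total leaves: 11

Answer: 11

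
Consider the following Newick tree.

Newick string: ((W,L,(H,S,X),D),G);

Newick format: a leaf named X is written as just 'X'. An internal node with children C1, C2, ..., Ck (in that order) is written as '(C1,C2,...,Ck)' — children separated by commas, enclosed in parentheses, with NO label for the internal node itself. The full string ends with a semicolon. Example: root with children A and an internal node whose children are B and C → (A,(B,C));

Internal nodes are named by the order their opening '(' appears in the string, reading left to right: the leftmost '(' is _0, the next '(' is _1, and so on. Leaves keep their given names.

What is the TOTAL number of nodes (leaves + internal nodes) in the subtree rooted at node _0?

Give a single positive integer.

Newick: ((W,L,(H,S,X),D),G);
Locate _0: it is the '(' at position 0 (the 1st '(' reading left to right).
Query: subtree rooted at _0
_0: subtree_size = 1 + 9
  _1: subtree_size = 1 + 7
    W: subtree_size = 1 + 0
    L: subtree_size = 1 + 0
    _2: subtree_size = 1 + 3
      H: subtree_size = 1 + 0
      S: subtree_size = 1 + 0
      X: subtree_size = 1 + 0
    D: subtree_size = 1 + 0
  G: subtree_size = 1 + 0
Total subtree size of _0: 10

Answer: 10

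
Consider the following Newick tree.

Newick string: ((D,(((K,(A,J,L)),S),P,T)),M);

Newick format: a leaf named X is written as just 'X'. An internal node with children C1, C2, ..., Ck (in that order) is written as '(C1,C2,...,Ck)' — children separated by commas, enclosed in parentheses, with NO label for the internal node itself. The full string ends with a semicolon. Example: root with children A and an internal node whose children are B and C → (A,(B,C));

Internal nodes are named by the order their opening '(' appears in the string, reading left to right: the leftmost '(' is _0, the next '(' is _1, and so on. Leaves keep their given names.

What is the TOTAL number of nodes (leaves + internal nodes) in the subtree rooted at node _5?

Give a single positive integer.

Newick: ((D,(((K,(A,J,L)),S),P,T)),M);
Locate _5: it is the '(' at position 9 (the 6th '(' reading left to right).
Query: subtree rooted at _5
_5: subtree_size = 1 + 3
  A: subtree_size = 1 + 0
  J: subtree_size = 1 + 0
  L: subtree_size = 1 + 0
Total subtree size of _5: 4

Answer: 4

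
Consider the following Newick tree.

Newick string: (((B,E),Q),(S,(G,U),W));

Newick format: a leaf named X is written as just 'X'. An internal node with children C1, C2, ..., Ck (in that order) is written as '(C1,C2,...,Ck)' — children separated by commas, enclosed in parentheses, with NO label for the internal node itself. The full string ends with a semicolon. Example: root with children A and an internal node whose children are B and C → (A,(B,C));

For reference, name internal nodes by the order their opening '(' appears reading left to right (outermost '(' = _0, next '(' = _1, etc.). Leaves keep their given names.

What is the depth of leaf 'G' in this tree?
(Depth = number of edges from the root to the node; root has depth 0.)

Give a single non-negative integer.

Newick: (((B,E),Q),(S,(G,U),W));
Naming internals by '(' encounter order: outermost '(' = _0, next = _1, ...
Query node: G
Path from root: _0 -> _3 -> _4 -> G
Depth of G: 3 (number of edges from root)

Answer: 3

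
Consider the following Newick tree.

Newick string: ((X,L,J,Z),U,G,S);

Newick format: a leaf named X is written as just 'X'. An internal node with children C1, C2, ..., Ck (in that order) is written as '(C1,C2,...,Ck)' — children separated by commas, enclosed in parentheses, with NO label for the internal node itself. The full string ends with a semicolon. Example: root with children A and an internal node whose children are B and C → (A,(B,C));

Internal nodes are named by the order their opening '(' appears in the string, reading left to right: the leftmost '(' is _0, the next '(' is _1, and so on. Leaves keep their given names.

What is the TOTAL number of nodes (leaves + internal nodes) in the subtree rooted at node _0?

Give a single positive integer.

Answer: 9

Derivation:
Newick: ((X,L,J,Z),U,G,S);
Locate _0: it is the '(' at position 0 (the 1st '(' reading left to right).
Query: subtree rooted at _0
_0: subtree_size = 1 + 8
  _1: subtree_size = 1 + 4
    X: subtree_size = 1 + 0
    L: subtree_size = 1 + 0
    J: subtree_size = 1 + 0
    Z: subtree_size = 1 + 0
  U: subtree_size = 1 + 0
  G: subtree_size = 1 + 0
  S: subtree_size = 1 + 0
Total subtree size of _0: 9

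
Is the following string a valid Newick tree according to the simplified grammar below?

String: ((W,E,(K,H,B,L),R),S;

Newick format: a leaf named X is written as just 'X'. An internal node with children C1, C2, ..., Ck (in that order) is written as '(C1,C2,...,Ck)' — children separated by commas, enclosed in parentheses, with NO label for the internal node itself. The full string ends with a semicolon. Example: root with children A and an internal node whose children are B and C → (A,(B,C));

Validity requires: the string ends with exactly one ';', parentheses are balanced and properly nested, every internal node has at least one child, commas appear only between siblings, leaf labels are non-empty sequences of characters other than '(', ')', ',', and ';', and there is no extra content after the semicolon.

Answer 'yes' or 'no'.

Input: ((W,E,(K,H,B,L),R),S;
Paren balance: 3 '(' vs 2 ')' MISMATCH
Ends with single ';': True
Full parse: FAILS (expected , or ) at pos 20)
Valid: False

Answer: no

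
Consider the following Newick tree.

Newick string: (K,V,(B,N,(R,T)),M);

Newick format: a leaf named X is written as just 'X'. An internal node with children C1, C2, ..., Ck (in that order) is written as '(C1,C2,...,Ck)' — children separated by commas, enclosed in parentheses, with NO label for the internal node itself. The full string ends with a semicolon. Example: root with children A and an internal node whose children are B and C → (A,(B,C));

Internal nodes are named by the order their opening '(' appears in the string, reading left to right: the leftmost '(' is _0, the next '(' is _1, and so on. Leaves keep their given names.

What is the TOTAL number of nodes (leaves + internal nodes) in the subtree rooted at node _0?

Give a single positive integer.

Newick: (K,V,(B,N,(R,T)),M);
Locate _0: it is the '(' at position 0 (the 1st '(' reading left to right).
Query: subtree rooted at _0
_0: subtree_size = 1 + 9
  K: subtree_size = 1 + 0
  V: subtree_size = 1 + 0
  _1: subtree_size = 1 + 5
    B: subtree_size = 1 + 0
    N: subtree_size = 1 + 0
    _2: subtree_size = 1 + 2
      R: subtree_size = 1 + 0
      T: subtree_size = 1 + 0
  M: subtree_size = 1 + 0
Total subtree size of _0: 10

Answer: 10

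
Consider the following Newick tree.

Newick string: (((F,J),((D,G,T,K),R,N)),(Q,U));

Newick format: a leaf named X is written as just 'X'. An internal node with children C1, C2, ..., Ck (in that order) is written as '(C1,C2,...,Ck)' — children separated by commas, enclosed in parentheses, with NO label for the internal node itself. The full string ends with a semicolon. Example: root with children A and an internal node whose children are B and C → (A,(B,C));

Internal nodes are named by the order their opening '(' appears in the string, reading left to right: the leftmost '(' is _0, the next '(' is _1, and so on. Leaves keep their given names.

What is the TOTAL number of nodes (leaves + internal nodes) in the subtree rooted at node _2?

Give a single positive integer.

Newick: (((F,J),((D,G,T,K),R,N)),(Q,U));
Locate _2: it is the '(' at position 2 (the 3rd '(' reading left to right).
Query: subtree rooted at _2
_2: subtree_size = 1 + 2
  F: subtree_size = 1 + 0
  J: subtree_size = 1 + 0
Total subtree size of _2: 3

Answer: 3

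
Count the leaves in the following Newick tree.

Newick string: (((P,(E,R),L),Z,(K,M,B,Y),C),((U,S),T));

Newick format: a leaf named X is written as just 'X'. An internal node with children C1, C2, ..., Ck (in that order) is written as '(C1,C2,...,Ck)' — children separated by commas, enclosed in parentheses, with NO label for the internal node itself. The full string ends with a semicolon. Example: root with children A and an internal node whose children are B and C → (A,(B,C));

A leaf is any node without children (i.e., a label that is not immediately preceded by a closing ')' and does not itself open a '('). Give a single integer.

Newick: (((P,(E,R),L),Z,(K,M,B,Y),C),((U,S),T));
Scan left-to-right; a leaf is any maximal label run not followed by '(':
  pos 3: leaf 'P' → count = 1
  pos 6: leaf 'E' → count = 2
  pos 8: leaf 'R' → count = 3
  pos 11: leaf 'L' → count = 4
  pos 14: leaf 'Z' → count = 5
  pos 17: leaf 'K' → count = 6
  pos 19: leaf 'M' → count = 7
  pos 21: leaf 'B' → count = 8
  pos 23: leaf 'Y' → count = 9
  pos 26: leaf 'C' → count = 10
  pos 31: leaf 'U' → count = 11
  pos 33: leaf 'S' → count = 12
  pos 36: leaf 'T' → count = 13
Total leaves: 13

Answer: 13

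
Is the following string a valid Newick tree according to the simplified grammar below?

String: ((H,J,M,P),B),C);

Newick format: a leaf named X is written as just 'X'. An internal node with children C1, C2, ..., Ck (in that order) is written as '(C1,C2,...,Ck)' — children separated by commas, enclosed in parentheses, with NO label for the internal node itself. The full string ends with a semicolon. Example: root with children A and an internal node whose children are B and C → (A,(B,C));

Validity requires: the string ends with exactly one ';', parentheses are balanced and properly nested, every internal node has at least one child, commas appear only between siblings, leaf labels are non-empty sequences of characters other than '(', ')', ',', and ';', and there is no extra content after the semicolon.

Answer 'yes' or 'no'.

Answer: no

Derivation:
Input: ((H,J,M,P),B),C);
Paren balance: 2 '(' vs 3 ')' MISMATCH
Ends with single ';': True
Full parse: FAILS (extra content after tree at pos 13)
Valid: False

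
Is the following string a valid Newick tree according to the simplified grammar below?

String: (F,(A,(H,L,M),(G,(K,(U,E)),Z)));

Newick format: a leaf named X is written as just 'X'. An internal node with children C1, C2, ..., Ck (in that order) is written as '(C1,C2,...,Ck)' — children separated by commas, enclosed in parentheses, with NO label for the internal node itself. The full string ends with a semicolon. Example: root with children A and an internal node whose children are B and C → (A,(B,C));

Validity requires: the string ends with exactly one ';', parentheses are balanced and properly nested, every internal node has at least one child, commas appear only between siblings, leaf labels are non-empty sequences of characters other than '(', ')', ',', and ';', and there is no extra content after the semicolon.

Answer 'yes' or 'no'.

Input: (F,(A,(H,L,M),(G,(K,(U,E)),Z)));
Paren balance: 6 '(' vs 6 ')' OK
Ends with single ';': True
Full parse: OK
Valid: True

Answer: yes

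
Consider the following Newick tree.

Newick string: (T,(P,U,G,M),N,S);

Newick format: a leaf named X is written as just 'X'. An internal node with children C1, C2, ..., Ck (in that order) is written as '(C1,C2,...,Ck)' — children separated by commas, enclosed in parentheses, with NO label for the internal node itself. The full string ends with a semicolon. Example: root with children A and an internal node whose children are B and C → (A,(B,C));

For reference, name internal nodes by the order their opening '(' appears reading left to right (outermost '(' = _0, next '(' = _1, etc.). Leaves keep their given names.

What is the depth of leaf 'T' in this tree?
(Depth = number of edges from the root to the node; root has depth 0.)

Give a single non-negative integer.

Newick: (T,(P,U,G,M),N,S);
Naming internals by '(' encounter order: outermost '(' = _0, next = _1, ...
Query node: T
Path from root: _0 -> T
Depth of T: 1 (number of edges from root)

Answer: 1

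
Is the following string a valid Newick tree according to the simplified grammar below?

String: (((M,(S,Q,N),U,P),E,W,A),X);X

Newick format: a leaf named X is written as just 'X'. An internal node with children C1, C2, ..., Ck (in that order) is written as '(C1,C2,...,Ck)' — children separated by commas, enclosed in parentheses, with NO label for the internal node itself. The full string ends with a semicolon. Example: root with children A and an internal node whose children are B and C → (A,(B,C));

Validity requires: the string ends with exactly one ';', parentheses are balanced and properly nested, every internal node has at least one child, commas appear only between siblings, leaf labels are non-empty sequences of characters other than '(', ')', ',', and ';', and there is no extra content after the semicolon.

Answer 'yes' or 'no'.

Input: (((M,(S,Q,N),U,P),E,W,A),X);X
Paren balance: 4 '(' vs 4 ')' OK
Ends with single ';': False
Full parse: FAILS (must end with ;)
Valid: False

Answer: no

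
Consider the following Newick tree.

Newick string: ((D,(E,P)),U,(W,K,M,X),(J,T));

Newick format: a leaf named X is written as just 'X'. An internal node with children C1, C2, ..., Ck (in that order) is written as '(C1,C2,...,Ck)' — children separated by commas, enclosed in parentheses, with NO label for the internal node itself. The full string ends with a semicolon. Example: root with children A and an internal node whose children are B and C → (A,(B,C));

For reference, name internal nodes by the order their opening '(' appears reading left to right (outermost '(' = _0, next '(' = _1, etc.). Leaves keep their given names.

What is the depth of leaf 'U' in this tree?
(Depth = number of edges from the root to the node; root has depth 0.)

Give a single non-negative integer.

Answer: 1

Derivation:
Newick: ((D,(E,P)),U,(W,K,M,X),(J,T));
Naming internals by '(' encounter order: outermost '(' = _0, next = _1, ...
Query node: U
Path from root: _0 -> U
Depth of U: 1 (number of edges from root)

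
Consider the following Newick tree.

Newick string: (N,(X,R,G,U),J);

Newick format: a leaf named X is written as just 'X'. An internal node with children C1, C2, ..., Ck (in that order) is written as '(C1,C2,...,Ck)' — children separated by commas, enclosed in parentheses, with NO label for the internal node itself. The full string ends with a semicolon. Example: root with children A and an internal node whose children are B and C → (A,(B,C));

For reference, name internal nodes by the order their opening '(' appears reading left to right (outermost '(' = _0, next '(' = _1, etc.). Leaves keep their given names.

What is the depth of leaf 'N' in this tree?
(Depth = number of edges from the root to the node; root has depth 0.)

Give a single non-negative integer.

Answer: 1

Derivation:
Newick: (N,(X,R,G,U),J);
Naming internals by '(' encounter order: outermost '(' = _0, next = _1, ...
Query node: N
Path from root: _0 -> N
Depth of N: 1 (number of edges from root)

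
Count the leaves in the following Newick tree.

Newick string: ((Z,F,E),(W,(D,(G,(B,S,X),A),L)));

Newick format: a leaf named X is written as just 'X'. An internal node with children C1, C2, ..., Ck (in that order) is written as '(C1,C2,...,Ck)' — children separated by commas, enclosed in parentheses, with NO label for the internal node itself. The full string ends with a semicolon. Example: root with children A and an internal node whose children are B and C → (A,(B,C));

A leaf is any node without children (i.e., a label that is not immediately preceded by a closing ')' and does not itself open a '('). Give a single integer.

Newick: ((Z,F,E),(W,(D,(G,(B,S,X),A),L)));
Scan left-to-right; a leaf is any maximal label run not followed by '(':
  pos 2: leaf 'Z' → count = 1
  pos 4: leaf 'F' → count = 2
  pos 6: leaf 'E' → count = 3
  pos 10: leaf 'W' → count = 4
  pos 13: leaf 'D' → count = 5
  pos 16: leaf 'G' → count = 6
  pos 19: leaf 'B' → count = 7
  pos 21: leaf 'S' → count = 8
  pos 23: leaf 'X' → count = 9
  pos 26: leaf 'A' → count = 10
  pos 29: leaf 'L' → count = 11
Total leaves: 11

Answer: 11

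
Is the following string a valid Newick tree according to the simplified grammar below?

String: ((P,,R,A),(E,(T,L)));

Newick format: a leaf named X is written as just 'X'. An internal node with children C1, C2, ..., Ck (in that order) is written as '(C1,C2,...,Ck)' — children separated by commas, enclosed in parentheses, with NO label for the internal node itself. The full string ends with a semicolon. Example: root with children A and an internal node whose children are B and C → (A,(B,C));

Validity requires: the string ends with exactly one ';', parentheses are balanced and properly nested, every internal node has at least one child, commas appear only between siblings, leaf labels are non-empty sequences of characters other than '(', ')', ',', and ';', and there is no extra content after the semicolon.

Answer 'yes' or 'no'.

Answer: no

Derivation:
Input: ((P,,R,A),(E,(T,L)));
Paren balance: 4 '(' vs 4 ')' OK
Ends with single ';': True
Full parse: FAILS (empty leaf label at pos 4)
Valid: False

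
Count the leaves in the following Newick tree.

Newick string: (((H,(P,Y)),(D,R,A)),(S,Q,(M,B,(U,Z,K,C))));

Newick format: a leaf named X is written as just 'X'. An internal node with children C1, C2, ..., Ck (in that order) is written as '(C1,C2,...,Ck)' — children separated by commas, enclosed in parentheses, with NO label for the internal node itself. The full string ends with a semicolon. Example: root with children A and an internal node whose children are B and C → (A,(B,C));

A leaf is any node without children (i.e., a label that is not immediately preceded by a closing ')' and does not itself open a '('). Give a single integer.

Answer: 14

Derivation:
Newick: (((H,(P,Y)),(D,R,A)),(S,Q,(M,B,(U,Z,K,C))));
Scan left-to-right; a leaf is any maximal label run not followed by '(':
  pos 3: leaf 'H' → count = 1
  pos 6: leaf 'P' → count = 2
  pos 8: leaf 'Y' → count = 3
  pos 13: leaf 'D' → count = 4
  pos 15: leaf 'R' → count = 5
  pos 17: leaf 'A' → count = 6
  pos 22: leaf 'S' → count = 7
  pos 24: leaf 'Q' → count = 8
  pos 27: leaf 'M' → count = 9
  pos 29: leaf 'B' → count = 10
  pos 32: leaf 'U' → count = 11
  pos 34: leaf 'Z' → count = 12
  pos 36: leaf 'K' → count = 13
  pos 38: leaf 'C' → count = 14
Total leaves: 14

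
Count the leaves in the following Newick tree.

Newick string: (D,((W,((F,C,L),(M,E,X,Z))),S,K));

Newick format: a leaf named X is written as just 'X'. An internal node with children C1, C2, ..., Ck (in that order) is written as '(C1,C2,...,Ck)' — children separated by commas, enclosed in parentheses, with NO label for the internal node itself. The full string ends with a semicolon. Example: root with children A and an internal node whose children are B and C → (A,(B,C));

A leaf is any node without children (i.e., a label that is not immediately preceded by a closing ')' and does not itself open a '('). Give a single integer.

Newick: (D,((W,((F,C,L),(M,E,X,Z))),S,K));
Scan left-to-right; a leaf is any maximal label run not followed by '(':
  pos 1: leaf 'D' → count = 1
  pos 5: leaf 'W' → count = 2
  pos 9: leaf 'F' → count = 3
  pos 11: leaf 'C' → count = 4
  pos 13: leaf 'L' → count = 5
  pos 17: leaf 'M' → count = 6
  pos 19: leaf 'E' → count = 7
  pos 21: leaf 'X' → count = 8
  pos 23: leaf 'Z' → count = 9
  pos 28: leaf 'S' → count = 10
  pos 30: leaf 'K' → count = 11
Total leaves: 11

Answer: 11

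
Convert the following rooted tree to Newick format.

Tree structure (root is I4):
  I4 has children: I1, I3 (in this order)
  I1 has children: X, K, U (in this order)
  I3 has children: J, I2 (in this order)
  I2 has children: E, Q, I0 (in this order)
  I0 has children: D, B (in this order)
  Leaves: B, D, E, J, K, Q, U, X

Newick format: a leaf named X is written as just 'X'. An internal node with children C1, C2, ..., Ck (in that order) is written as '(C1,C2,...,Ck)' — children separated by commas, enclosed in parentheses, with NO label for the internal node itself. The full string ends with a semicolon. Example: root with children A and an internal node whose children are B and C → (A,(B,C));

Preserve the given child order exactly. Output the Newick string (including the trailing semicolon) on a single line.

internal I4 with children ['I1', 'I3']
  internal I1 with children ['X', 'K', 'U']
    leaf 'X' → 'X'
    leaf 'K' → 'K'
    leaf 'U' → 'U'
  → '(X,K,U)'
  internal I3 with children ['J', 'I2']
    leaf 'J' → 'J'
    internal I2 with children ['E', 'Q', 'I0']
      leaf 'E' → 'E'
      leaf 'Q' → 'Q'
      internal I0 with children ['D', 'B']
        leaf 'D' → 'D'
        leaf 'B' → 'B'
      → '(D,B)'
    → '(E,Q,(D,B))'
  → '(J,(E,Q,(D,B)))'
→ '((X,K,U),(J,(E,Q,(D,B))))'
Final: ((X,K,U),(J,(E,Q,(D,B))));

Answer: ((X,K,U),(J,(E,Q,(D,B))));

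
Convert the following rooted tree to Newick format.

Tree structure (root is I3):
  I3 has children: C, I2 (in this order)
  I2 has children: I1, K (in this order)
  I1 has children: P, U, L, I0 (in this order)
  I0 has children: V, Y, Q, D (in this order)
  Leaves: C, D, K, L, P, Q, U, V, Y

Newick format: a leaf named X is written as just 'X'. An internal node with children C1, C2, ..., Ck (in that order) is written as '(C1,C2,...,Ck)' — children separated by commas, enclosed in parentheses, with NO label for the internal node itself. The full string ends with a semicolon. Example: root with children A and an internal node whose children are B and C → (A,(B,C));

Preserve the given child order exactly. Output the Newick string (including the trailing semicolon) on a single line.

internal I3 with children ['C', 'I2']
  leaf 'C' → 'C'
  internal I2 with children ['I1', 'K']
    internal I1 with children ['P', 'U', 'L', 'I0']
      leaf 'P' → 'P'
      leaf 'U' → 'U'
      leaf 'L' → 'L'
      internal I0 with children ['V', 'Y', 'Q', 'D']
        leaf 'V' → 'V'
        leaf 'Y' → 'Y'
        leaf 'Q' → 'Q'
        leaf 'D' → 'D'
      → '(V,Y,Q,D)'
    → '(P,U,L,(V,Y,Q,D))'
    leaf 'K' → 'K'
  → '((P,U,L,(V,Y,Q,D)),K)'
→ '(C,((P,U,L,(V,Y,Q,D)),K))'
Final: (C,((P,U,L,(V,Y,Q,D)),K));

Answer: (C,((P,U,L,(V,Y,Q,D)),K));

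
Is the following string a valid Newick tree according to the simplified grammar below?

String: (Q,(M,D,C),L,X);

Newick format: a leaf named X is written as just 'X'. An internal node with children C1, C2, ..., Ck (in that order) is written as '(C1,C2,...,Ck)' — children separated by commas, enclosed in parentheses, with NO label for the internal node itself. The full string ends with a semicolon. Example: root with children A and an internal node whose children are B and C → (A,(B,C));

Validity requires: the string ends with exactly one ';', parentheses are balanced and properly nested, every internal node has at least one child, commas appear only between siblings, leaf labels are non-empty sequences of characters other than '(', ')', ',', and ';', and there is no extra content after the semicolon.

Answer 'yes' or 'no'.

Input: (Q,(M,D,C),L,X);
Paren balance: 2 '(' vs 2 ')' OK
Ends with single ';': True
Full parse: OK
Valid: True

Answer: yes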